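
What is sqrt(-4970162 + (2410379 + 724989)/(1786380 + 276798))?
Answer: I*sqrt(587680536437990814)/343863 ≈ 2229.4*I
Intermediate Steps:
sqrt(-4970162 + (2410379 + 724989)/(1786380 + 276798)) = sqrt(-4970162 + 3135368/2063178) = sqrt(-4970162 + 3135368*(1/2063178)) = sqrt(-4970162 + 1567684/1031589) = sqrt(-5127162879734/1031589) = I*sqrt(587680536437990814)/343863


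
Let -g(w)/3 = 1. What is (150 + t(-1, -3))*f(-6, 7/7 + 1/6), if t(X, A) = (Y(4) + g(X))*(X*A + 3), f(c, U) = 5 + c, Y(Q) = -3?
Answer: -114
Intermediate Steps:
g(w) = -3 (g(w) = -3*1 = -3)
t(X, A) = -18 - 6*A*X (t(X, A) = (-3 - 3)*(X*A + 3) = -6*(A*X + 3) = -6*(3 + A*X) = -18 - 6*A*X)
(150 + t(-1, -3))*f(-6, 7/7 + 1/6) = (150 + (-18 - 6*(-3)*(-1)))*(5 - 6) = (150 + (-18 - 18))*(-1) = (150 - 36)*(-1) = 114*(-1) = -114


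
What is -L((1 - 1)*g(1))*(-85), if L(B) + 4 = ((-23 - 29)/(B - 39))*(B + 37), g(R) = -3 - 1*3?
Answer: 11560/3 ≈ 3853.3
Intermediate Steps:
g(R) = -6 (g(R) = -3 - 3 = -6)
L(B) = -4 - 52*(37 + B)/(-39 + B) (L(B) = -4 + ((-23 - 29)/(B - 39))*(B + 37) = -4 + (-52/(-39 + B))*(37 + B) = -4 - 52*(37 + B)/(-39 + B))
-L((1 - 1)*g(1))*(-85) = -8*(-221 - 7*(1 - 1)*(-6))/(-39 + (1 - 1)*(-6))*(-85) = -8*(-221 - 0*(-6))/(-39 + 0*(-6))*(-85) = -8*(-221 - 7*0)/(-39 + 0)*(-85) = -8*(-221 + 0)/(-39)*(-85) = -8*(-1/39)*(-221)*(-85) = -136*(-85)/3 = -1*(-11560/3) = 11560/3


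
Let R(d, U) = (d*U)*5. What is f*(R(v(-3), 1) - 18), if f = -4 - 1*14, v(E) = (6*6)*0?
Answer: 324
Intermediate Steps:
v(E) = 0 (v(E) = 36*0 = 0)
f = -18 (f = -4 - 14 = -18)
R(d, U) = 5*U*d (R(d, U) = (U*d)*5 = 5*U*d)
f*(R(v(-3), 1) - 18) = -18*(5*1*0 - 18) = -18*(0 - 18) = -18*(-18) = 324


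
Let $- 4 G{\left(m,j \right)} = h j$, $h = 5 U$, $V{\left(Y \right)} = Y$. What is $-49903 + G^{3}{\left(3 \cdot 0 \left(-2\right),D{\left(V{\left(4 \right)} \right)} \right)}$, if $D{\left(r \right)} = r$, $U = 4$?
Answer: $-57903$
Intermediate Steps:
$h = 20$ ($h = 5 \cdot 4 = 20$)
$G{\left(m,j \right)} = - 5 j$ ($G{\left(m,j \right)} = - \frac{20 j}{4} = - 5 j$)
$-49903 + G^{3}{\left(3 \cdot 0 \left(-2\right),D{\left(V{\left(4 \right)} \right)} \right)} = -49903 + \left(\left(-5\right) 4\right)^{3} = -49903 + \left(-20\right)^{3} = -49903 - 8000 = -57903$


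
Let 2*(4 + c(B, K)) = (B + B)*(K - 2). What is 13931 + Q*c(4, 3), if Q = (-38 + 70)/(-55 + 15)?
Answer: 13931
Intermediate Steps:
Q = -4/5 (Q = 32/(-40) = 32*(-1/40) = -4/5 ≈ -0.80000)
c(B, K) = -4 + B*(-2 + K) (c(B, K) = -4 + ((B + B)*(K - 2))/2 = -4 + ((2*B)*(-2 + K))/2 = -4 + (2*B*(-2 + K))/2 = -4 + B*(-2 + K))
13931 + Q*c(4, 3) = 13931 - 4*(-4 - 2*4 + 4*3)/5 = 13931 - 4*(-4 - 8 + 12)/5 = 13931 - 4/5*0 = 13931 + 0 = 13931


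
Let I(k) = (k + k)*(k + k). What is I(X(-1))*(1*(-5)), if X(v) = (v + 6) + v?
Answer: -320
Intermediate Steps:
X(v) = 6 + 2*v (X(v) = (6 + v) + v = 6 + 2*v)
I(k) = 4*k² (I(k) = (2*k)*(2*k) = 4*k²)
I(X(-1))*(1*(-5)) = (4*(6 + 2*(-1))²)*(1*(-5)) = (4*(6 - 2)²)*(-5) = (4*4²)*(-5) = (4*16)*(-5) = 64*(-5) = -320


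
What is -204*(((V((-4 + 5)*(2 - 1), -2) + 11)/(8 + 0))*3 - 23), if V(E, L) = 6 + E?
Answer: 3315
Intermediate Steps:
-204*(((V((-4 + 5)*(2 - 1), -2) + 11)/(8 + 0))*3 - 23) = -204*((((6 + (-4 + 5)*(2 - 1)) + 11)/(8 + 0))*3 - 23) = -204*((((6 + 1*1) + 11)/8)*3 - 23) = -204*((((6 + 1) + 11)*(⅛))*3 - 23) = -204*(((7 + 11)*(⅛))*3 - 23) = -204*((18*(⅛))*3 - 23) = -204*((9/4)*3 - 23) = -204*(27/4 - 23) = -204*(-65/4) = 3315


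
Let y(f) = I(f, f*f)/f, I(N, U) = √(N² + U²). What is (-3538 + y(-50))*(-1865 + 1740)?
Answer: 442250 + 125*√2501 ≈ 4.4850e+5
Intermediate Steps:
y(f) = √(f² + f⁴)/f (y(f) = √(f² + (f*f)²)/f = √(f² + (f²)²)/f = √(f² + f⁴)/f)
(-3538 + y(-50))*(-1865 + 1740) = (-3538 + √((-50)² + (-50)⁴)/(-50))*(-1865 + 1740) = (-3538 - √(2500 + 6250000)/50)*(-125) = (-3538 - √2501)*(-125) = 442250 + 125*√2501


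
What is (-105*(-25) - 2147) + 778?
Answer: 1256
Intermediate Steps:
(-105*(-25) - 2147) + 778 = (2625 - 2147) + 778 = 478 + 778 = 1256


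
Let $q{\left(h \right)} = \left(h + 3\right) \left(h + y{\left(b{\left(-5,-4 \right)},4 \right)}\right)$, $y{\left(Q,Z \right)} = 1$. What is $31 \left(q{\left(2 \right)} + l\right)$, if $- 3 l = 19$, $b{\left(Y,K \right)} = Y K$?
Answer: $\frac{806}{3} \approx 268.67$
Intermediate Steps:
$b{\left(Y,K \right)} = K Y$
$l = - \frac{19}{3}$ ($l = \left(- \frac{1}{3}\right) 19 = - \frac{19}{3} \approx -6.3333$)
$q{\left(h \right)} = \left(1 + h\right) \left(3 + h\right)$ ($q{\left(h \right)} = \left(h + 3\right) \left(h + 1\right) = \left(3 + h\right) \left(1 + h\right) = \left(1 + h\right) \left(3 + h\right)$)
$31 \left(q{\left(2 \right)} + l\right) = 31 \left(\left(3 + 2^{2} + 4 \cdot 2\right) - \frac{19}{3}\right) = 31 \left(\left(3 + 4 + 8\right) - \frac{19}{3}\right) = 31 \left(15 - \frac{19}{3}\right) = 31 \cdot \frac{26}{3} = \frac{806}{3}$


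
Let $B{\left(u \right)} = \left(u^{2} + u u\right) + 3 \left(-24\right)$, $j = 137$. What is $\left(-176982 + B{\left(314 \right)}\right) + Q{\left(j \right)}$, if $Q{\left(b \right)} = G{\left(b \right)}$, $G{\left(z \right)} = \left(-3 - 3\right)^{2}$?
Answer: $20174$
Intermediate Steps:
$B{\left(u \right)} = -72 + 2 u^{2}$ ($B{\left(u \right)} = \left(u^{2} + u^{2}\right) - 72 = 2 u^{2} - 72 = -72 + 2 u^{2}$)
$G{\left(z \right)} = 36$ ($G{\left(z \right)} = \left(-6\right)^{2} = 36$)
$Q{\left(b \right)} = 36$
$\left(-176982 + B{\left(314 \right)}\right) + Q{\left(j \right)} = \left(-176982 - \left(72 - 2 \cdot 314^{2}\right)\right) + 36 = \left(-176982 + \left(-72 + 2 \cdot 98596\right)\right) + 36 = \left(-176982 + \left(-72 + 197192\right)\right) + 36 = \left(-176982 + 197120\right) + 36 = 20138 + 36 = 20174$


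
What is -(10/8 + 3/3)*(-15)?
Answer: 135/4 ≈ 33.750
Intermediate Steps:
-(10/8 + 3/3)*(-15) = -(10*(⅛) + 3*(⅓))*(-15) = -(5/4 + 1)*(-15) = -1*9/4*(-15) = -9/4*(-15) = 135/4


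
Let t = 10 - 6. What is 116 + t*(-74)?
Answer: -180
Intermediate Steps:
t = 4
116 + t*(-74) = 116 + 4*(-74) = 116 - 296 = -180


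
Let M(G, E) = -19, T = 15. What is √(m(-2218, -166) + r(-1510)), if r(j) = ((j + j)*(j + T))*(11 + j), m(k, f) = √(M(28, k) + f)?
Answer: √(-6767835100 + I*√185) ≈ 0.e-4 + 82267.0*I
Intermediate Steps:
m(k, f) = √(-19 + f)
r(j) = 2*j*(11 + j)*(15 + j) (r(j) = ((j + j)*(j + 15))*(11 + j) = ((2*j)*(15 + j))*(11 + j) = (2*j*(15 + j))*(11 + j) = 2*j*(11 + j)*(15 + j))
√(m(-2218, -166) + r(-1510)) = √(√(-19 - 166) + 2*(-1510)*(165 + (-1510)² + 26*(-1510))) = √(√(-185) + 2*(-1510)*(165 + 2280100 - 39260)) = √(I*√185 + 2*(-1510)*2241005) = √(I*√185 - 6767835100) = √(-6767835100 + I*√185)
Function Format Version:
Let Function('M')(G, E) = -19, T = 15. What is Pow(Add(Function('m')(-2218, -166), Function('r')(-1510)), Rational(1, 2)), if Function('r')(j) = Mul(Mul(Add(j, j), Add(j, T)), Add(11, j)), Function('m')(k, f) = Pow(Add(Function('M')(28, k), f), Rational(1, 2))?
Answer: Pow(Add(-6767835100, Mul(I, Pow(185, Rational(1, 2)))), Rational(1, 2)) ≈ Add(0.e-4, Mul(82267., I))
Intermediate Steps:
Function('m')(k, f) = Pow(Add(-19, f), Rational(1, 2))
Function('r')(j) = Mul(2, j, Add(11, j), Add(15, j)) (Function('r')(j) = Mul(Mul(Add(j, j), Add(j, 15)), Add(11, j)) = Mul(Mul(Mul(2, j), Add(15, j)), Add(11, j)) = Mul(Mul(2, j, Add(15, j)), Add(11, j)) = Mul(2, j, Add(11, j), Add(15, j)))
Pow(Add(Function('m')(-2218, -166), Function('r')(-1510)), Rational(1, 2)) = Pow(Add(Pow(Add(-19, -166), Rational(1, 2)), Mul(2, -1510, Add(165, Pow(-1510, 2), Mul(26, -1510)))), Rational(1, 2)) = Pow(Add(Pow(-185, Rational(1, 2)), Mul(2, -1510, Add(165, 2280100, -39260))), Rational(1, 2)) = Pow(Add(Mul(I, Pow(185, Rational(1, 2))), Mul(2, -1510, 2241005)), Rational(1, 2)) = Pow(Add(Mul(I, Pow(185, Rational(1, 2))), -6767835100), Rational(1, 2)) = Pow(Add(-6767835100, Mul(I, Pow(185, Rational(1, 2)))), Rational(1, 2))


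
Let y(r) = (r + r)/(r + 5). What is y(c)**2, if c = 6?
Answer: 144/121 ≈ 1.1901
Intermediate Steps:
y(r) = 2*r/(5 + r) (y(r) = (2*r)/(5 + r) = 2*r/(5 + r))
y(c)**2 = (2*6/(5 + 6))**2 = (2*6/11)**2 = (2*6*(1/11))**2 = (12/11)**2 = 144/121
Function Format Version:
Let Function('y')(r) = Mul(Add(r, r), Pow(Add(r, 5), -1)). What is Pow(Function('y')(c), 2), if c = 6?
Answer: Rational(144, 121) ≈ 1.1901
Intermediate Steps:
Function('y')(r) = Mul(2, r, Pow(Add(5, r), -1)) (Function('y')(r) = Mul(Mul(2, r), Pow(Add(5, r), -1)) = Mul(2, r, Pow(Add(5, r), -1)))
Pow(Function('y')(c), 2) = Pow(Mul(2, 6, Pow(Add(5, 6), -1)), 2) = Pow(Mul(2, 6, Pow(11, -1)), 2) = Pow(Mul(2, 6, Rational(1, 11)), 2) = Pow(Rational(12, 11), 2) = Rational(144, 121)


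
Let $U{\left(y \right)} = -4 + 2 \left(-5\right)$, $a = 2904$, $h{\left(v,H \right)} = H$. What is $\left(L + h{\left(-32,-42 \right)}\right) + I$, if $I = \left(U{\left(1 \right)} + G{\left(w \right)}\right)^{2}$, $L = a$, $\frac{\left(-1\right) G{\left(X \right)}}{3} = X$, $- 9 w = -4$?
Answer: $\frac{27874}{9} \approx 3097.1$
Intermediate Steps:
$w = \frac{4}{9}$ ($w = \left(- \frac{1}{9}\right) \left(-4\right) = \frac{4}{9} \approx 0.44444$)
$G{\left(X \right)} = - 3 X$
$U{\left(y \right)} = -14$ ($U{\left(y \right)} = -4 - 10 = -14$)
$L = 2904$
$I = \frac{2116}{9}$ ($I = \left(-14 - \frac{4}{3}\right)^{2} = \left(- \frac{46}{3}\right)^{2} = \frac{2116}{9} \approx 235.11$)
$\left(L + h{\left(-32,-42 \right)}\right) + I = \left(2904 - 42\right) + \frac{2116}{9} = 2862 + \frac{2116}{9} = \frac{27874}{9}$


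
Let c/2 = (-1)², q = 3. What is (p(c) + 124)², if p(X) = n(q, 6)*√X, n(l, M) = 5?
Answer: 15426 + 1240*√2 ≈ 17180.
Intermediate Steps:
c = 2 (c = 2*(-1)² = 2*1 = 2)
p(X) = 5*√X
(p(c) + 124)² = (5*√2 + 124)² = (124 + 5*√2)²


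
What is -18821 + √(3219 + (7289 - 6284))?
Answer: -18821 + 8*√66 ≈ -18756.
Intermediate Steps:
-18821 + √(3219 + (7289 - 6284)) = -18821 + √(3219 + 1005) = -18821 + √4224 = -18821 + 8*√66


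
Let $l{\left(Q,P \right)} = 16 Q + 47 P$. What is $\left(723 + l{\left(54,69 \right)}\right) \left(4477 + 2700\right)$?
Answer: $34664910$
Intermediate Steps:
$\left(723 + l{\left(54,69 \right)}\right) \left(4477 + 2700\right) = \left(723 + \left(16 \cdot 54 + 47 \cdot 69\right)\right) \left(4477 + 2700\right) = \left(723 + \left(864 + 3243\right)\right) 7177 = \left(723 + 4107\right) 7177 = 4830 \cdot 7177 = 34664910$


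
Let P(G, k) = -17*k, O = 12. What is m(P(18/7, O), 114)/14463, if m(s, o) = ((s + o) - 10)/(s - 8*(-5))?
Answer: 25/592983 ≈ 4.2160e-5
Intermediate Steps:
m(s, o) = (-10 + o + s)/(40 + s) (m(s, o) = ((o + s) - 10)/(s + 40) = (-10 + o + s)/(40 + s))
m(P(18/7, O), 114)/14463 = ((-10 + 114 - 17*12)/(40 - 17*12))/14463 = ((-10 + 114 - 204)/(40 - 204))*(1/14463) = (-100/(-164))*(1/14463) = -1/164*(-100)*(1/14463) = (25/41)*(1/14463) = 25/592983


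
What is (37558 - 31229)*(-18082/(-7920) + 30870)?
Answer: 773747091289/3960 ≈ 1.9539e+8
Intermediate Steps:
(37558 - 31229)*(-18082/(-7920) + 30870) = 6329*(-18082*(-1/7920) + 30870) = 6329*(9041/3960 + 30870) = 6329*(122254241/3960) = 773747091289/3960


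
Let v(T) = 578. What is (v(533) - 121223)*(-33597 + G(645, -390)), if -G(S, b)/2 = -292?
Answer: 3982853385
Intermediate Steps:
G(S, b) = 584 (G(S, b) = -2*(-292) = 584)
(v(533) - 121223)*(-33597 + G(645, -390)) = (578 - 121223)*(-33597 + 584) = -120645*(-33013) = 3982853385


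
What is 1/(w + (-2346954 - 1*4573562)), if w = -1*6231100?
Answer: -1/13151616 ≈ -7.6036e-8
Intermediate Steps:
w = -6231100
1/(w + (-2346954 - 1*4573562)) = 1/(-6231100 + (-2346954 - 1*4573562)) = 1/(-6231100 + (-2346954 - 4573562)) = 1/(-6231100 - 6920516) = 1/(-13151616) = -1/13151616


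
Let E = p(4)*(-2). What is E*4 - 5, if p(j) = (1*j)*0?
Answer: -5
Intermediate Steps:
p(j) = 0 (p(j) = j*0 = 0)
E = 0 (E = 0*(-2) = 0)
E*4 - 5 = 0*4 - 5 = 0 - 5 = -5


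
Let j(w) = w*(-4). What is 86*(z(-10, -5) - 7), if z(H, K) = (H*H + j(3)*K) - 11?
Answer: 12212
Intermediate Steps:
j(w) = -4*w
z(H, K) = -11 + H² - 12*K (z(H, K) = (H*H + (-4*3)*K) - 11 = (H² - 12*K) - 11 = -11 + H² - 12*K)
86*(z(-10, -5) - 7) = 86*((-11 + (-10)² - 12*(-5)) - 7) = 86*((-11 + 100 + 60) - 7) = 86*(149 - 7) = 86*142 = 12212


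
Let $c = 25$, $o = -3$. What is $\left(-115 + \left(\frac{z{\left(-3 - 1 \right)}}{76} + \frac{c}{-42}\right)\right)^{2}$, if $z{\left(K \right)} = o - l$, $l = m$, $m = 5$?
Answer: $\frac{8524644241}{636804} \approx 13387.0$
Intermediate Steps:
$l = 5$
$z{\left(K \right)} = -8$ ($z{\left(K \right)} = -3 - 5 = -8$)
$\left(-115 + \left(\frac{z{\left(-3 - 1 \right)}}{76} + \frac{c}{-42}\right)\right)^{2} = \left(-115 + \left(- \frac{8}{76} + \frac{25}{-42}\right)\right)^{2} = \left(-115 + \left(\left(-8\right) \frac{1}{76} + 25 \left(- \frac{1}{42}\right)\right)\right)^{2} = \left(-115 - \frac{559}{798}\right)^{2} = \left(- \frac{92329}{798}\right)^{2} = \frac{8524644241}{636804}$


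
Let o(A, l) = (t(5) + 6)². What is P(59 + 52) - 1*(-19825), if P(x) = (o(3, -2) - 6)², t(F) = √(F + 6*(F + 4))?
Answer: 36242 + 2136*√59 ≈ 52649.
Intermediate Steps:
t(F) = √(24 + 7*F) (t(F) = √(F + 6*(4 + F)) = √(F + (24 + 6*F)) = √(24 + 7*F))
o(A, l) = (6 + √59)² (o(A, l) = (√(24 + 7*5) + 6)² = (√(24 + 35) + 6)² = (√59 + 6)² = (6 + √59)²)
P(x) = (-6 + (6 + √59)²)² (P(x) = ((6 + √59)² - 6)² = (-6 + (6 + √59)²)²)
P(59 + 52) - 1*(-19825) = (16417 + 2136*√59) - 1*(-19825) = (16417 + 2136*√59) + 19825 = 36242 + 2136*√59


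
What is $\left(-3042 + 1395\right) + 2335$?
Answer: $688$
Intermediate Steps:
$\left(-3042 + 1395\right) + 2335 = -1647 + 2335 = 688$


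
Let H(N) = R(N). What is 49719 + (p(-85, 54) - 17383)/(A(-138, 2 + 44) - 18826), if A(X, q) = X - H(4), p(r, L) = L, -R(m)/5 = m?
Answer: 941894065/18944 ≈ 49720.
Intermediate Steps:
R(m) = -5*m
H(N) = -5*N
A(X, q) = 20 + X (A(X, q) = X - (-5)*4 = X - 1*(-20) = X + 20 = 20 + X)
49719 + (p(-85, 54) - 17383)/(A(-138, 2 + 44) - 18826) = 49719 + (54 - 17383)/((20 - 138) - 18826) = 49719 - 17329/(-118 - 18826) = 49719 - 17329/(-18944) = 49719 - 17329*(-1/18944) = 49719 + 17329/18944 = 941894065/18944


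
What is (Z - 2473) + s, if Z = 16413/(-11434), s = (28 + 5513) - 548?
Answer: 28797267/11434 ≈ 2518.6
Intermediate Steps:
s = 4993 (s = 5541 - 548 = 4993)
Z = -16413/11434 (Z = 16413*(-1/11434) = -16413/11434 ≈ -1.4355)
(Z - 2473) + s = (-16413/11434 - 2473) + 4993 = -28292695/11434 + 4993 = 28797267/11434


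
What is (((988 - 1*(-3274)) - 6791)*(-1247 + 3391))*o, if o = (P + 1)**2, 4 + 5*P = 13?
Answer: -1062746496/25 ≈ -4.2510e+7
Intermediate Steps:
P = 9/5 (P = -4/5 + (1/5)*13 = -4/5 + 13/5 = 9/5 ≈ 1.8000)
o = 196/25 (o = (9/5 + 1)**2 = (14/5)**2 = 196/25 ≈ 7.8400)
(((988 - 1*(-3274)) - 6791)*(-1247 + 3391))*o = (((988 - 1*(-3274)) - 6791)*(-1247 + 3391))*(196/25) = (((988 + 3274) - 6791)*2144)*(196/25) = ((4262 - 6791)*2144)*(196/25) = -2529*2144*(196/25) = -5422176*196/25 = -1062746496/25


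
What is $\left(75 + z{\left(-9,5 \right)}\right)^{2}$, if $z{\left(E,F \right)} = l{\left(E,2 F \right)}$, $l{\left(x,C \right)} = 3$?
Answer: $6084$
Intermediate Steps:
$z{\left(E,F \right)} = 3$
$\left(75 + z{\left(-9,5 \right)}\right)^{2} = \left(75 + 3\right)^{2} = 78^{2} = 6084$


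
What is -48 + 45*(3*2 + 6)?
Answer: 492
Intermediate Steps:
-48 + 45*(3*2 + 6) = -48 + 45*(6 + 6) = -48 + 45*12 = -48 + 540 = 492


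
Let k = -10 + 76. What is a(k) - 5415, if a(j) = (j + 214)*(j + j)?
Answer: 31545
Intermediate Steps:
k = 66
a(j) = 2*j*(214 + j) (a(j) = (214 + j)*(2*j) = 2*j*(214 + j))
a(k) - 5415 = 2*66*(214 + 66) - 5415 = 2*66*280 - 5415 = 36960 - 5415 = 31545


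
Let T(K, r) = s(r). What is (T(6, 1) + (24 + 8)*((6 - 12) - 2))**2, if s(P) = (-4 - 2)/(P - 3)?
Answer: 64009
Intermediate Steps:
s(P) = -6/(-3 + P)
T(K, r) = -6/(-3 + r)
(T(6, 1) + (24 + 8)*((6 - 12) - 2))**2 = (-6/(-3 + 1) + (24 + 8)*((6 - 12) - 2))**2 = (-6/(-2) + 32*(-6 - 2))**2 = (-6*(-1/2) + 32*(-8))**2 = (3 - 256)**2 = (-253)**2 = 64009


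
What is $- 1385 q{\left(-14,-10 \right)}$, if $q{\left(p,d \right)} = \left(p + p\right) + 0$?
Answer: $38780$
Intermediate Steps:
$q{\left(p,d \right)} = 2 p$ ($q{\left(p,d \right)} = 2 p + 0 = 2 p$)
$- 1385 q{\left(-14,-10 \right)} = - 1385 \cdot 2 \left(-14\right) = \left(-1385\right) \left(-28\right) = 38780$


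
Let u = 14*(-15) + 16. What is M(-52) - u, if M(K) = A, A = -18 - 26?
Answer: 150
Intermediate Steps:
A = -44
M(K) = -44
u = -194 (u = -210 + 16 = -194)
M(-52) - u = -44 - 1*(-194) = -44 + 194 = 150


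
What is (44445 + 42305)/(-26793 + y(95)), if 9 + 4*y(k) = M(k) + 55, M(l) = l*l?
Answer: -347000/98101 ≈ -3.5372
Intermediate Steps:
M(l) = l**2
y(k) = 23/2 + k**2/4 (y(k) = -9/4 + (k**2 + 55)/4 = -9/4 + (55 + k**2)/4 = -9/4 + (55/4 + k**2/4) = 23/2 + k**2/4)
(44445 + 42305)/(-26793 + y(95)) = (44445 + 42305)/(-26793 + (23/2 + (1/4)*95**2)) = 86750/(-26793 + (23/2 + (1/4)*9025)) = 86750/(-26793 + (23/2 + 9025/4)) = 86750/(-26793 + 9071/4) = 86750/(-98101/4) = 86750*(-4/98101) = -347000/98101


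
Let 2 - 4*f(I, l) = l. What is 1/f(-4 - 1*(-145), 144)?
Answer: -2/71 ≈ -0.028169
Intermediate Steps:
f(I, l) = 1/2 - l/4
1/f(-4 - 1*(-145), 144) = 1/(1/2 - 1/4*144) = 1/(1/2 - 36) = 1/(-71/2) = -2/71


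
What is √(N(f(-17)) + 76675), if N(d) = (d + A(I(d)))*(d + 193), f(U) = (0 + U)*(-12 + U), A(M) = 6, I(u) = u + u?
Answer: √418989 ≈ 647.29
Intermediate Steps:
I(u) = 2*u
f(U) = U*(-12 + U)
N(d) = (6 + d)*(193 + d) (N(d) = (d + 6)*(d + 193) = (6 + d)*(193 + d))
√(N(f(-17)) + 76675) = √((1158 + (-17*(-12 - 17))² + 199*(-17*(-12 - 17))) + 76675) = √((1158 + (-17*(-29))² + 199*(-17*(-29))) + 76675) = √((1158 + 493² + 199*493) + 76675) = √((1158 + 243049 + 98107) + 76675) = √(342314 + 76675) = √418989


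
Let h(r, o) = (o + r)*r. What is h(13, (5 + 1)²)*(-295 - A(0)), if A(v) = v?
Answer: -187915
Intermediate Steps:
h(r, o) = r*(o + r)
h(13, (5 + 1)²)*(-295 - A(0)) = (13*((5 + 1)² + 13))*(-295 - 1*0) = (13*(6² + 13))*(-295 + 0) = (13*(36 + 13))*(-295) = (13*49)*(-295) = 637*(-295) = -187915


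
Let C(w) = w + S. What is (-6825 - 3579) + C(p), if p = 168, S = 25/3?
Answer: -30683/3 ≈ -10228.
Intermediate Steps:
S = 25/3 (S = 25*(⅓) = 25/3 ≈ 8.3333)
C(w) = 25/3 + w (C(w) = w + 25/3 = 25/3 + w)
(-6825 - 3579) + C(p) = (-6825 - 3579) + (25/3 + 168) = -10404 + 529/3 = -30683/3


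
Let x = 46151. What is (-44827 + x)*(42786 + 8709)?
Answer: 68179380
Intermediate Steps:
(-44827 + x)*(42786 + 8709) = (-44827 + 46151)*(42786 + 8709) = 1324*51495 = 68179380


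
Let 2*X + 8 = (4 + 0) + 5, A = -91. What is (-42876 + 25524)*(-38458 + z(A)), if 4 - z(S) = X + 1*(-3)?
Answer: 667210428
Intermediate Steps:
X = ½ (X = -4 + ((4 + 0) + 5)/2 = -4 + (4 + 5)/2 = -4 + (½)*9 = -4 + 9/2 = ½ ≈ 0.50000)
z(S) = 13/2 (z(S) = 4 - (½ + 1*(-3)) = 4 - (½ - 3) = 4 - 1*(-5/2) = 4 + 5/2 = 13/2)
(-42876 + 25524)*(-38458 + z(A)) = (-42876 + 25524)*(-38458 + 13/2) = -17352*(-76903/2) = 667210428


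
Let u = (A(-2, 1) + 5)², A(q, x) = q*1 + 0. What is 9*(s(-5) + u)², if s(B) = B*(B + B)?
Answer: 31329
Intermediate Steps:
A(q, x) = q (A(q, x) = q + 0 = q)
u = 9 (u = (-2 + 5)² = 3² = 9)
s(B) = 2*B² (s(B) = B*(2*B) = 2*B²)
9*(s(-5) + u)² = 9*(2*(-5)² + 9)² = 9*(2*25 + 9)² = 9*(50 + 9)² = 9*59² = 9*3481 = 31329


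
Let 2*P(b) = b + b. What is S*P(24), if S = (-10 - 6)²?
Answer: 6144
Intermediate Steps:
P(b) = b (P(b) = (b + b)/2 = (2*b)/2 = b)
S = 256 (S = (-16)² = 256)
S*P(24) = 256*24 = 6144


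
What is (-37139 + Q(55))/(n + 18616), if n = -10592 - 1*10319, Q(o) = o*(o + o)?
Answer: 10363/765 ≈ 13.546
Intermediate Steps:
Q(o) = 2*o² (Q(o) = o*(2*o) = 2*o²)
n = -20911 (n = -10592 - 10319 = -20911)
(-37139 + Q(55))/(n + 18616) = (-37139 + 2*55²)/(-20911 + 18616) = (-37139 + 2*3025)/(-2295) = (-37139 + 6050)*(-1/2295) = -31089*(-1/2295) = 10363/765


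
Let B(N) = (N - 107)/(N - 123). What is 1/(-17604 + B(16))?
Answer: -107/1883537 ≈ -5.6808e-5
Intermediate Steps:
B(N) = (-107 + N)/(-123 + N)
1/(-17604 + B(16)) = 1/(-17604 + (-107 + 16)/(-123 + 16)) = 1/(-17604 - 91/(-107)) = 1/(-17604 - 1/107*(-91)) = 1/(-17604 + 91/107) = 1/(-1883537/107) = -107/1883537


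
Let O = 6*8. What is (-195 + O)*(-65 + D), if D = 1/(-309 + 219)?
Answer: 286699/30 ≈ 9556.6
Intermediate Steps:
O = 48
D = -1/90 (D = 1/(-90) = -1/90 ≈ -0.011111)
(-195 + O)*(-65 + D) = (-195 + 48)*(-65 - 1/90) = -147*(-5851/90) = 286699/30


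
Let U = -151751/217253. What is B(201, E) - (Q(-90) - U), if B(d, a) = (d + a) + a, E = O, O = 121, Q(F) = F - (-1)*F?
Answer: 135196868/217253 ≈ 622.30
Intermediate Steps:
Q(F) = 2*F (Q(F) = F + F = 2*F)
U = -151751/217253 (U = -151751*1/217253 = -151751/217253 ≈ -0.69850)
E = 121
B(d, a) = d + 2*a (B(d, a) = (a + d) + a = d + 2*a)
B(201, E) - (Q(-90) - U) = (201 + 2*121) - (2*(-90) - 1*(-151751/217253)) = (201 + 242) - (-180 + 151751/217253) = 443 - 1*(-38953789/217253) = 443 + 38953789/217253 = 135196868/217253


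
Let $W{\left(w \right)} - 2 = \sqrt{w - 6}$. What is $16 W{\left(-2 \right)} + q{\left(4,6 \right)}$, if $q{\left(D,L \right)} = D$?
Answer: $36 + 32 i \sqrt{2} \approx 36.0 + 45.255 i$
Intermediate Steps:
$W{\left(w \right)} = 2 + \sqrt{-6 + w}$ ($W{\left(w \right)} = 2 + \sqrt{w - 6} = 2 + \sqrt{-6 + w}$)
$16 W{\left(-2 \right)} + q{\left(4,6 \right)} = 16 \left(2 + \sqrt{-6 - 2}\right) + 4 = 16 \left(2 + \sqrt{-8}\right) + 4 = 16 \left(2 + 2 i \sqrt{2}\right) + 4 = \left(32 + 32 i \sqrt{2}\right) + 4 = 36 + 32 i \sqrt{2}$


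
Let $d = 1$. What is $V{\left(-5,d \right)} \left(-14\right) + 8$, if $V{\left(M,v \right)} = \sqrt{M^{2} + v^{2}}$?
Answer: $8 - 14 \sqrt{26} \approx -63.386$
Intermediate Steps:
$V{\left(-5,d \right)} \left(-14\right) + 8 = \sqrt{\left(-5\right)^{2} + 1^{2}} \left(-14\right) + 8 = \sqrt{25 + 1} \left(-14\right) + 8 = \sqrt{26} \left(-14\right) + 8 = - 14 \sqrt{26} + 8 = 8 - 14 \sqrt{26}$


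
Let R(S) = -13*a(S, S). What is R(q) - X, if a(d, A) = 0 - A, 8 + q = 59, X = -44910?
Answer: 45573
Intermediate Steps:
q = 51 (q = -8 + 59 = 51)
a(d, A) = -A
R(S) = 13*S (R(S) = -(-13)*S = 13*S)
R(q) - X = 13*51 - 1*(-44910) = 663 + 44910 = 45573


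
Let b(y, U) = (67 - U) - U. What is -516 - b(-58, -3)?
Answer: -589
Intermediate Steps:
b(y, U) = 67 - 2*U
-516 - b(-58, -3) = -516 - (67 - 2*(-3)) = -516 - (67 + 6) = -516 - 1*73 = -516 - 73 = -589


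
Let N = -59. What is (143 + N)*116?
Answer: 9744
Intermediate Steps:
(143 + N)*116 = (143 - 59)*116 = 84*116 = 9744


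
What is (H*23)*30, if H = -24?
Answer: -16560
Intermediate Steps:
(H*23)*30 = -24*23*30 = -552*30 = -16560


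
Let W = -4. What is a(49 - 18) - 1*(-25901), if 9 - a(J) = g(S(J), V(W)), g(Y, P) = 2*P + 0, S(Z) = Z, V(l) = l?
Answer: 25918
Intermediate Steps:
g(Y, P) = 2*P
a(J) = 17 (a(J) = 9 - 2*(-4) = 9 - 1*(-8) = 9 + 8 = 17)
a(49 - 18) - 1*(-25901) = 17 - 1*(-25901) = 17 + 25901 = 25918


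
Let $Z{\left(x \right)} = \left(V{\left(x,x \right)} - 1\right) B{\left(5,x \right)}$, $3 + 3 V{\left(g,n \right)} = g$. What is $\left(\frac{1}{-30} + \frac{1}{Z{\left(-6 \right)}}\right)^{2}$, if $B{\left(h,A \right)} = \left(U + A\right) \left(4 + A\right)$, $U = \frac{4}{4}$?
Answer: $\frac{49}{14400} \approx 0.0034028$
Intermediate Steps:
$U = 1$ ($U = 4 \cdot \frac{1}{4} = 1$)
$V{\left(g,n \right)} = -1 + \frac{g}{3}$
$B{\left(h,A \right)} = \left(1 + A\right) \left(4 + A\right)$
$Z{\left(x \right)} = \left(-2 + \frac{x}{3}\right) \left(4 + x^{2} + 5 x\right)$ ($Z{\left(x \right)} = \left(\left(-1 + \frac{x}{3}\right) - 1\right) \left(4 + x^{2} + 5 x\right) = \left(-2 + \frac{x}{3}\right) \left(4 + x^{2} + 5 x\right)$)
$\left(\frac{1}{-30} + \frac{1}{Z{\left(-6 \right)}}\right)^{2} = \left(\frac{1}{-30} + \frac{1}{\frac{1}{3} \left(-6 - 6\right) \left(4 + \left(-6\right)^{2} + 5 \left(-6\right)\right)}\right)^{2} = \left(- \frac{1}{30} + \frac{1}{\frac{1}{3} \left(-12\right) \left(4 + 36 - 30\right)}\right)^{2} = \left(- \frac{1}{30} + \frac{1}{\frac{1}{3} \left(-12\right) 10}\right)^{2} = \left(- \frac{1}{30} + \frac{1}{-40}\right)^{2} = \left(- \frac{1}{30} - \frac{1}{40}\right)^{2} = \left(- \frac{7}{120}\right)^{2} = \frac{49}{14400}$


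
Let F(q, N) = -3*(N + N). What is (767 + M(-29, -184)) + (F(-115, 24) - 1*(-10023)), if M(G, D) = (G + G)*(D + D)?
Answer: 31990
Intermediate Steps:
F(q, N) = -6*N
M(G, D) = 4*D*G (M(G, D) = (2*G)*(2*D) = 4*D*G)
(767 + M(-29, -184)) + (F(-115, 24) - 1*(-10023)) = (767 + 4*(-184)*(-29)) + (-6*24 - 1*(-10023)) = (767 + 21344) + (-144 + 10023) = 22111 + 9879 = 31990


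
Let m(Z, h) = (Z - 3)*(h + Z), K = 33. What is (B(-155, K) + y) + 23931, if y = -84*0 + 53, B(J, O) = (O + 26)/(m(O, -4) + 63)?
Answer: 22377131/933 ≈ 23984.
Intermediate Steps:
m(Z, h) = (-3 + Z)*(Z + h)
B(J, O) = (26 + O)/(75 + O² - 7*O) (B(J, O) = (O + 26)/((O² - 3*O - 3*(-4) + O*(-4)) + 63) = (26 + O)/((O² - 3*O + 12 - 4*O) + 63) = (26 + O)/((12 + O² - 7*O) + 63) = (26 + O)/(75 + O² - 7*O))
y = 53 (y = 0 + 53 = 53)
(B(-155, K) + y) + 23931 = ((26 + 33)/(75 + 33² - 7*33) + 53) + 23931 = (59/(75 + 1089 - 231) + 53) + 23931 = (59/933 + 53) + 23931 = 49508/933 + 23931 = 22377131/933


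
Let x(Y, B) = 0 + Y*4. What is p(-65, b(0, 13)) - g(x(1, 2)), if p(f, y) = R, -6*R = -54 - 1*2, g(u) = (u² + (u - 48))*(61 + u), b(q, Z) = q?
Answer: 5488/3 ≈ 1829.3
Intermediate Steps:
x(Y, B) = 4*Y (x(Y, B) = 0 + 4*Y = 4*Y)
g(u) = (61 + u)*(-48 + u + u²) (g(u) = (u² + (-48 + u))*(61 + u) = (-48 + u + u²)*(61 + u) = (61 + u)*(-48 + u + u²))
R = 28/3 (R = -(-54 - 1*2)/6 = -(-54 - 2)/6 = -⅙*(-56) = 28/3 ≈ 9.3333)
p(f, y) = 28/3
p(-65, b(0, 13)) - g(x(1, 2)) = 28/3 - (-2928 + (4*1)³ + 13*(4*1) + 62*(4*1)²) = 28/3 - (-2928 + 4³ + 13*4 + 62*4²) = 28/3 - (-2928 + 64 + 52 + 62*16) = 28/3 - (-2928 + 64 + 52 + 992) = 28/3 - 1*(-1820) = 28/3 + 1820 = 5488/3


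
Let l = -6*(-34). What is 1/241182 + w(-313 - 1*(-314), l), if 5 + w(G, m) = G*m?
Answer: 47995219/241182 ≈ 199.00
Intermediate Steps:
l = 204
w(G, m) = -5 + G*m
1/241182 + w(-313 - 1*(-314), l) = 1/241182 + (-5 + (-313 - 1*(-314))*204) = 1/241182 + (-5 + (-313 + 314)*204) = 1/241182 + (-5 + 1*204) = 1/241182 + (-5 + 204) = 1/241182 + 199 = 47995219/241182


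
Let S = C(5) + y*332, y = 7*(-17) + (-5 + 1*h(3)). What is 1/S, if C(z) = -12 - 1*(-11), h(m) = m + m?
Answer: -1/39177 ≈ -2.5525e-5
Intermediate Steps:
h(m) = 2*m
y = -118 (y = 7*(-17) + (-5 + 1*(2*3)) = -119 + (-5 + 1*6) = -119 + (-5 + 6) = -119 + 1 = -118)
C(z) = -1 (C(z) = -12 + 11 = -1)
S = -39177 (S = -1 - 118*332 = -1 - 39176 = -39177)
1/S = 1/(-39177) = -1/39177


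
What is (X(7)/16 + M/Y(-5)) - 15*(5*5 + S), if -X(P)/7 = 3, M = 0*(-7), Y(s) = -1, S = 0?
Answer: -6021/16 ≈ -376.31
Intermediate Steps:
M = 0
X(P) = -21 (X(P) = -7*3 = -21)
(X(7)/16 + M/Y(-5)) - 15*(5*5 + S) = (-21/16 + 0/(-1)) - 15*(5*5 + 0) = (-21*1/16 + 0*(-1)) - 15*(25 + 0) = (-21/16 + 0) - 15*25 = -21/16 - 375 = -6021/16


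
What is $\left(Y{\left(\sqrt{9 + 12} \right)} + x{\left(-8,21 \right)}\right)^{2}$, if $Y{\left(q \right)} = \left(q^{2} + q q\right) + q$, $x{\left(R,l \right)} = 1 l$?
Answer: $3990 + 126 \sqrt{21} \approx 4567.4$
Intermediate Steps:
$x{\left(R,l \right)} = l$
$Y{\left(q \right)} = q + 2 q^{2}$ ($Y{\left(q \right)} = \left(q^{2} + q^{2}\right) + q = 2 q^{2} + q = q + 2 q^{2}$)
$\left(Y{\left(\sqrt{9 + 12} \right)} + x{\left(-8,21 \right)}\right)^{2} = \left(\sqrt{9 + 12} \left(1 + 2 \sqrt{9 + 12}\right) + 21\right)^{2} = \left(\sqrt{21} \left(1 + 2 \sqrt{21}\right) + 21\right)^{2} = \left(21 + \sqrt{21} \left(1 + 2 \sqrt{21}\right)\right)^{2}$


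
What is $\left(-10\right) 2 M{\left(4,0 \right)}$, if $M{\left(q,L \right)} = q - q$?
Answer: $0$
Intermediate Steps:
$M{\left(q,L \right)} = 0$
$\left(-10\right) 2 M{\left(4,0 \right)} = \left(-10\right) 2 \cdot 0 = \left(-20\right) 0 = 0$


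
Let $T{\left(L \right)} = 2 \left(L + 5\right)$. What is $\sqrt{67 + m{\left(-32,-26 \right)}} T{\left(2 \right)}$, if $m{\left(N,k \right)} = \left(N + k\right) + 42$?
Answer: $14 \sqrt{51} \approx 99.98$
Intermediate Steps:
$m{\left(N,k \right)} = 42 + N + k$
$T{\left(L \right)} = 10 + 2 L$ ($T{\left(L \right)} = 2 \left(5 + L\right) = 10 + 2 L$)
$\sqrt{67 + m{\left(-32,-26 \right)}} T{\left(2 \right)} = \sqrt{67 - 16} \left(10 + 2 \cdot 2\right) = \sqrt{67 - 16} \left(10 + 4\right) = \sqrt{51} \cdot 14 = 14 \sqrt{51}$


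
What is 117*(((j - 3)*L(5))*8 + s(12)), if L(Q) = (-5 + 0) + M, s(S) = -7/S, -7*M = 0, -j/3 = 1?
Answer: 112047/4 ≈ 28012.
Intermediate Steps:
j = -3 (j = -3*1 = -3)
M = 0 (M = -⅐*0 = 0)
L(Q) = -5 (L(Q) = (-5 + 0) + 0 = -5 + 0 = -5)
117*(((j - 3)*L(5))*8 + s(12)) = 117*(((-3 - 3)*(-5))*8 - 7/12) = 117*(-6*(-5)*8 - 7*1/12) = 117*(30*8 - 7/12) = 117*(240 - 7/12) = 117*(2873/12) = 112047/4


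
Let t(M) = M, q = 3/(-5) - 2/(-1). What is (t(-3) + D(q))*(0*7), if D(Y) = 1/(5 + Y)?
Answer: 0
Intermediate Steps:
q = 7/5 (q = 3*(-1/5) - 2*(-1) = -3/5 + 2 = 7/5 ≈ 1.4000)
(t(-3) + D(q))*(0*7) = (-3 + 1/(5 + 7/5))*(0*7) = (-3 + 1/(32/5))*0 = (-3 + 5/32)*0 = -91/32*0 = 0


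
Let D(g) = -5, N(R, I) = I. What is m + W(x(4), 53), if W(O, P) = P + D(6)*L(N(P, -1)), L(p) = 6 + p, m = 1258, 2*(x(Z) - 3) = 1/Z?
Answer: 1286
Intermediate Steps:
x(Z) = 3 + 1/(2*Z)
W(O, P) = -25 + P (W(O, P) = P - 5*(6 - 1) = P - 5*5 = P - 25 = -25 + P)
m + W(x(4), 53) = 1258 + (-25 + 53) = 1258 + 28 = 1286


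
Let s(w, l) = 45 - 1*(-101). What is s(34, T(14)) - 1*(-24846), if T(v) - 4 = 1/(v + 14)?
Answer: 24992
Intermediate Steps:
T(v) = 4 + 1/(14 + v) (T(v) = 4 + 1/(v + 14) = 4 + 1/(14 + v))
s(w, l) = 146 (s(w, l) = 45 + 101 = 146)
s(34, T(14)) - 1*(-24846) = 146 - 1*(-24846) = 146 + 24846 = 24992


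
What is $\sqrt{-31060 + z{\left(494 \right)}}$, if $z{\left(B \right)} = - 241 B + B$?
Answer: $2 i \sqrt{37405} \approx 386.81 i$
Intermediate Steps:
$z{\left(B \right)} = - 240 B$
$\sqrt{-31060 + z{\left(494 \right)}} = \sqrt{-31060 - 118560} = \sqrt{-149620} = 2 i \sqrt{37405}$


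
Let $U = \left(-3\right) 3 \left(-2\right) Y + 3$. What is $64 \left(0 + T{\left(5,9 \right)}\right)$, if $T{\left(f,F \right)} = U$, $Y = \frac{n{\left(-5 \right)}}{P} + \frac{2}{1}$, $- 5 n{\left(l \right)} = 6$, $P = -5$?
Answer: $\frac{69312}{25} \approx 2772.5$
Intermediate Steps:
$n{\left(l \right)} = - \frac{6}{5}$ ($n{\left(l \right)} = \left(- \frac{1}{5}\right) 6 = - \frac{6}{5}$)
$Y = \frac{56}{25}$ ($Y = - \frac{6}{5 \left(-5\right)} + \frac{2}{1} = \left(- \frac{6}{5}\right) \left(- \frac{1}{5}\right) + 2 \cdot 1 = \frac{6}{25} + 2 = \frac{56}{25} \approx 2.24$)
$U = \frac{1083}{25}$ ($U = \left(-3\right) 3 \left(-2\right) \frac{56}{25} + 3 = \left(-9\right) \left(-2\right) \frac{56}{25} + 3 = 18 \cdot \frac{56}{25} + 3 = \frac{1008}{25} + 3 = \frac{1083}{25} \approx 43.32$)
$T{\left(f,F \right)} = \frac{1083}{25}$
$64 \left(0 + T{\left(5,9 \right)}\right) = 64 \left(0 + \frac{1083}{25}\right) = 64 \cdot \frac{1083}{25} = \frac{69312}{25}$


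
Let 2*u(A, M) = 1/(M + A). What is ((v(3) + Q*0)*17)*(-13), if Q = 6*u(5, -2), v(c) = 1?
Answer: -221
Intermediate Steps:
u(A, M) = 1/(2*(A + M)) (u(A, M) = 1/(2*(M + A)) = 1/(2*(A + M)))
Q = 1 (Q = 6*(1/(2*(5 - 2))) = 6*((½)/3) = 6*((½)*(⅓)) = 6*(⅙) = 1)
((v(3) + Q*0)*17)*(-13) = ((1 + 1*0)*17)*(-13) = ((1 + 0)*17)*(-13) = (1*17)*(-13) = 17*(-13) = -221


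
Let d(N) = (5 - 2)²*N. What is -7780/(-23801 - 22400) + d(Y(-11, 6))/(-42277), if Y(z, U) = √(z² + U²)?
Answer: 7780/46201 - 9*√157/42277 ≈ 0.16573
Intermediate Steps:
Y(z, U) = √(U² + z²)
d(N) = 9*N (d(N) = 3²*N = 9*N)
-7780/(-23801 - 22400) + d(Y(-11, 6))/(-42277) = -7780/(-23801 - 22400) + (9*√(6² + (-11)²))/(-42277) = -7780/(-46201) + (9*√(36 + 121))*(-1/42277) = -7780*(-1/46201) + (9*√157)*(-1/42277) = 7780/46201 - 9*√157/42277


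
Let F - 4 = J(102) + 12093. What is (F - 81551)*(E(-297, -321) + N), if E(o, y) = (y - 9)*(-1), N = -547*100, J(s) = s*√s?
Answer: 3776213980 - 5545740*√102 ≈ 3.7202e+9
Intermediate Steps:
J(s) = s^(3/2)
N = -54700
E(o, y) = 9 - y (E(o, y) = (-9 + y)*(-1) = 9 - y)
F = 12097 + 102*√102 (F = 4 + (102^(3/2) + 12093) = 4 + (102*√102 + 12093) = 4 + (12093 + 102*√102) = 12097 + 102*√102 ≈ 13127.)
(F - 81551)*(E(-297, -321) + N) = ((12097 + 102*√102) - 81551)*((9 - 1*(-321)) - 54700) = (-69454 + 102*√102)*((9 + 321) - 54700) = (-69454 + 102*√102)*(330 - 54700) = (-69454 + 102*√102)*(-54370) = 3776213980 - 5545740*√102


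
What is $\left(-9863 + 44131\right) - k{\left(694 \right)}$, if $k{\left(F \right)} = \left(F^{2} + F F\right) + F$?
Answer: $-929698$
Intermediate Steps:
$k{\left(F \right)} = F + 2 F^{2}$ ($k{\left(F \right)} = \left(F^{2} + F^{2}\right) + F = 2 F^{2} + F = F + 2 F^{2}$)
$\left(-9863 + 44131\right) - k{\left(694 \right)} = \left(-9863 + 44131\right) - 694 \left(1 + 2 \cdot 694\right) = 34268 - 694 \left(1 + 1388\right) = 34268 - 694 \cdot 1389 = 34268 - 963966 = -929698$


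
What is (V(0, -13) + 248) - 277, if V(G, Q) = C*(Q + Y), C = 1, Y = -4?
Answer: -46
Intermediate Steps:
V(G, Q) = -4 + Q (V(G, Q) = 1*(Q - 4) = 1*(-4 + Q) = -4 + Q)
(V(0, -13) + 248) - 277 = ((-4 - 13) + 248) - 277 = (-17 + 248) - 277 = 231 - 277 = -46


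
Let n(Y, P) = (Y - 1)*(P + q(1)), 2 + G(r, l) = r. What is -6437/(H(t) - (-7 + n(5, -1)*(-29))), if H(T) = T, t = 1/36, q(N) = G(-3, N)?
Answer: 231732/24803 ≈ 9.3429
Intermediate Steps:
G(r, l) = -2 + r
q(N) = -5 (q(N) = -2 - 3 = -5)
t = 1/36 ≈ 0.027778
n(Y, P) = (-1 + Y)*(-5 + P) (n(Y, P) = (Y - 1)*(P - 5) = (-1 + Y)*(-5 + P))
-6437/(H(t) - (-7 + n(5, -1)*(-29))) = -6437/(1/36 - (-7 + (5 - 1*(-1) - 5*5 - 1*5)*(-29))) = -6437/(1/36 - (-7 + (5 + 1 - 25 - 5)*(-29))) = -6437/(1/36 - (-7 - 24*(-29))) = -6437/(1/36 - (-7 + 696)) = -6437/(1/36 - 1*689) = -6437/(1/36 - 689) = -6437/(-24803/36) = -6437*(-36/24803) = 231732/24803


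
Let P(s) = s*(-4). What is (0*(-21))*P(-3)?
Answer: 0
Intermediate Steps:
P(s) = -4*s
(0*(-21))*P(-3) = (0*(-21))*(-4*(-3)) = 0*12 = 0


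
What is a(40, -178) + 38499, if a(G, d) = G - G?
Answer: 38499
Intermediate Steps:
a(G, d) = 0
a(40, -178) + 38499 = 0 + 38499 = 38499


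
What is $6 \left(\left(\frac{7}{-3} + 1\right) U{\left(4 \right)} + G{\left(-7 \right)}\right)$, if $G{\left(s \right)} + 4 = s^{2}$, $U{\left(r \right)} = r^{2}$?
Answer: $142$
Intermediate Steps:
$G{\left(s \right)} = -4 + s^{2}$
$6 \left(\left(\frac{7}{-3} + 1\right) U{\left(4 \right)} + G{\left(-7 \right)}\right) = 6 \left(\left(\frac{7}{-3} + 1\right) 4^{2} - \left(4 - \left(-7\right)^{2}\right)\right) = 6 \left(\left(7 \left(- \frac{1}{3}\right) + 1\right) 16 + \left(-4 + 49\right)\right) = 6 \left(\left(- \frac{7}{3} + 1\right) 16 + 45\right) = 6 \left(\left(- \frac{4}{3}\right) 16 + 45\right) = 6 \left(- \frac{64}{3} + 45\right) = 6 \cdot \frac{71}{3} = 142$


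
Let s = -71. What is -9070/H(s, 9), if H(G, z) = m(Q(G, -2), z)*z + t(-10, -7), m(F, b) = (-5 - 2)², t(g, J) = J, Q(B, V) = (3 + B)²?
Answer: -4535/217 ≈ -20.899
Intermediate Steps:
m(F, b) = 49 (m(F, b) = (-7)² = 49)
H(G, z) = -7 + 49*z (H(G, z) = 49*z - 7 = -7 + 49*z)
-9070/H(s, 9) = -9070/(-7 + 49*9) = -9070/(-7 + 441) = -9070/434 = -9070*1/434 = -4535/217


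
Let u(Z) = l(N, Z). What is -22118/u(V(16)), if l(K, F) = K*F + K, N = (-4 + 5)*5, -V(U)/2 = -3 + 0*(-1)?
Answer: -22118/35 ≈ -631.94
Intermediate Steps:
V(U) = 6 (V(U) = -2*(-3 + 0*(-1)) = -2*(-3 + 0) = -2*(-3) = 6)
N = 5 (N = 1*5 = 5)
l(K, F) = K + F*K (l(K, F) = F*K + K = K + F*K)
u(Z) = 5 + 5*Z (u(Z) = 5*(1 + Z) = 5 + 5*Z)
-22118/u(V(16)) = -22118/(5 + 5*6) = -22118/(5 + 30) = -22118/35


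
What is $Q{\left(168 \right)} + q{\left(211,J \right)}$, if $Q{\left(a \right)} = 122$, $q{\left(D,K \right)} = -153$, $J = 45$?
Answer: $-31$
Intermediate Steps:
$Q{\left(168 \right)} + q{\left(211,J \right)} = 122 - 153 = -31$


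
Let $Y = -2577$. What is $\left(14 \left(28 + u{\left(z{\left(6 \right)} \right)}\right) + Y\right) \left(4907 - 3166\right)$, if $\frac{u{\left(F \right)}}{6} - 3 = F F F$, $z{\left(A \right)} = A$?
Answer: $28223351$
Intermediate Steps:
$u{\left(F \right)} = 18 + 6 F^{3}$ ($u{\left(F \right)} = 18 + 6 F F F = 18 + 6 F^{2} F = 18 + 6 F^{3}$)
$\left(14 \left(28 + u{\left(z{\left(6 \right)} \right)}\right) + Y\right) \left(4907 - 3166\right) = \left(14 \left(28 + \left(18 + 6 \cdot 6^{3}\right)\right) - 2577\right) \left(4907 - 3166\right) = \left(14 \left(28 + \left(18 + 6 \cdot 216\right)\right) - 2577\right) 1741 = \left(14 \left(28 + \left(18 + 1296\right)\right) - 2577\right) 1741 = \left(14 \left(28 + 1314\right) - 2577\right) 1741 = \left(14 \cdot 1342 - 2577\right) 1741 = \left(18788 - 2577\right) 1741 = 16211 \cdot 1741 = 28223351$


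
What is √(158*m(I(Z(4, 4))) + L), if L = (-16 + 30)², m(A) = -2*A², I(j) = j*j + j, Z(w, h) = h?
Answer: 2*I*√31551 ≈ 355.25*I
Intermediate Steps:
I(j) = j + j² (I(j) = j² + j = j + j²)
L = 196 (L = 14² = 196)
√(158*m(I(Z(4, 4))) + L) = √(158*(-2*16*(1 + 4)²) + 196) = √(158*(-2*(4*5)²) + 196) = √(158*(-2*20²) + 196) = √(158*(-2*400) + 196) = √(158*(-800) + 196) = √(-126400 + 196) = √(-126204) = 2*I*√31551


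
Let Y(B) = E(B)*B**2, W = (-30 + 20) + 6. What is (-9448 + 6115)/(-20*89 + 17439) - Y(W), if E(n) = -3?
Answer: 748299/15659 ≈ 47.787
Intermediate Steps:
W = -4 (W = -10 + 6 = -4)
Y(B) = -3*B**2
(-9448 + 6115)/(-20*89 + 17439) - Y(W) = (-9448 + 6115)/(-20*89 + 17439) - (-3)*(-4)**2 = -3333/(-1780 + 17439) - (-3)*16 = -3333/15659 - 1*(-48) = -3333*1/15659 + 48 = -3333/15659 + 48 = 748299/15659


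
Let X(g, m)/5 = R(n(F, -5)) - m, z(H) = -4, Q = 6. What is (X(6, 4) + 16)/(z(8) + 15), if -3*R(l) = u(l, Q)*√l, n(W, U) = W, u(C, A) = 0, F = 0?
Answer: -4/11 ≈ -0.36364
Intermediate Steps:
R(l) = 0 (R(l) = -0*√l = -⅓*0 = 0)
X(g, m) = -5*m (X(g, m) = 5*(0 - m) = 5*(-m) = -5*m)
(X(6, 4) + 16)/(z(8) + 15) = (-5*4 + 16)/(-4 + 15) = (-20 + 16)/11 = (1/11)*(-4) = -4/11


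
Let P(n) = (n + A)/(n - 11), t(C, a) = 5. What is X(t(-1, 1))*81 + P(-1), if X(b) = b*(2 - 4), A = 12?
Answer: -9731/12 ≈ -810.92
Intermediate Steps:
P(n) = (12 + n)/(-11 + n) (P(n) = (n + 12)/(n - 11) = (12 + n)/(-11 + n))
X(b) = -2*b (X(b) = b*(-2) = -2*b)
X(t(-1, 1))*81 + P(-1) = -2*5*81 + (12 - 1)/(-11 - 1) = -10*81 + 11/(-12) = -810 - 1/12*11 = -810 - 11/12 = -9731/12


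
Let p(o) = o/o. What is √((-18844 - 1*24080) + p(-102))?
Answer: I*√42923 ≈ 207.18*I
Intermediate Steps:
p(o) = 1
√((-18844 - 1*24080) + p(-102)) = √((-18844 - 1*24080) + 1) = √((-18844 - 24080) + 1) = √(-42924 + 1) = √(-42923) = I*√42923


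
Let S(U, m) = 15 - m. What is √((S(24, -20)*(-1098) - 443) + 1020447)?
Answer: √981574 ≈ 990.74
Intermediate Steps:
√((S(24, -20)*(-1098) - 443) + 1020447) = √(((15 - 1*(-20))*(-1098) - 443) + 1020447) = √(((15 + 20)*(-1098) - 443) + 1020447) = √((35*(-1098) - 443) + 1020447) = √((-38430 - 443) + 1020447) = √(-38873 + 1020447) = √981574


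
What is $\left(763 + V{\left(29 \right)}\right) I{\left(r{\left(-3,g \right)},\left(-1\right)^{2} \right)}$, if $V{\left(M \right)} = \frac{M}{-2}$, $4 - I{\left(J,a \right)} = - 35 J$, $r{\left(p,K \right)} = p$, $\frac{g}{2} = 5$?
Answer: $- \frac{151197}{2} \approx -75599.0$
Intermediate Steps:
$g = 10$ ($g = 2 \cdot 5 = 10$)
$I{\left(J,a \right)} = 4 + 35 J$ ($I{\left(J,a \right)} = 4 - - 35 J = 4 + 35 J$)
$V{\left(M \right)} = - \frac{M}{2}$ ($V{\left(M \right)} = M \left(- \frac{1}{2}\right) = - \frac{M}{2}$)
$\left(763 + V{\left(29 \right)}\right) I{\left(r{\left(-3,g \right)},\left(-1\right)^{2} \right)} = \left(763 - \frac{29}{2}\right) \left(4 + 35 \left(-3\right)\right) = \left(763 - \frac{29}{2}\right) \left(4 - 105\right) = \frac{1497}{2} \left(-101\right) = - \frac{151197}{2}$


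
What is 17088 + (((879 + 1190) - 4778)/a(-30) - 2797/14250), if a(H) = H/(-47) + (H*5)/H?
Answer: 12542693209/755250 ≈ 16607.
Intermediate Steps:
a(H) = 5 - H/47 (a(H) = H*(-1/47) + (5*H)/H = -H/47 + 5 = 5 - H/47)
17088 + (((879 + 1190) - 4778)/a(-30) - 2797/14250) = 17088 + (((879 + 1190) - 4778)/(5 - 1/47*(-30)) - 2797/14250) = 17088 + ((2069 - 4778)/(5 + 30/47) - 2797*1/14250) = 17088 + (-2709/265/47 - 2797/14250) = 17088 + (-2709*47/265 - 2797/14250) = 17088 + (-127323/265 - 2797/14250) = 17088 - 363018791/755250 = 12542693209/755250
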